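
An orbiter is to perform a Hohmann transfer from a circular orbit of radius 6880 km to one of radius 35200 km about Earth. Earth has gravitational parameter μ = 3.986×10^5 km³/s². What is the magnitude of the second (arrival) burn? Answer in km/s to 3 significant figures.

Δv₂ = 1.44 km/s

The Hohmann ellipse has a_t = (r₁ + r₂)/2 = 21040 km.
On the circular orbit at r = 35200 km, v_c = √(μ/r) = 3.365 km/s.
Vis-viva on the transfer ellipse at r = 35200 km gives v_t = √[μ(2/r − 1/a_t)] = 1.924 km/s.
Δv₂ = |v_t − v_c| = |1.924 − 3.365| = 1.441 km/s.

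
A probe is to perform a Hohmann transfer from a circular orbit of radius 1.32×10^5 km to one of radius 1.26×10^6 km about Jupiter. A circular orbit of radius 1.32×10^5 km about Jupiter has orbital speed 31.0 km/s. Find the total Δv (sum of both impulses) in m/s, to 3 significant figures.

Δv = 16400 m/s

From the circular-orbit relation v² = μ/r at r = 1.32×10^5 km: μ = v²r = (31.0)² × 1.32×10^5 = 1.26852×10^8 km³/s².
Semi-major axis of the transfer orbit: a_t = (1.320×10^5 + 1.260×10^6)/2 = 6.960×10^5 km.
Circular speed at r₁: v₁ = √(μ/r₁) = √(1.26852×10^8/1.320×10^5) = 31.00 km/s.
On the transfer ellipse at r₁, vis-viva equation gives v_p = √[μ(2/r₁ − 1/a_t)] = 41.71 km/s.
First burn Δv₁ = |v_p − v₁| = 10.71 km/s.
At r₂, v₂ = √(μ/r₂) = 10.034 km/s.
Transfer-orbit speed at r₂: v_a = √[μ(2/r₂ − 1/a_t)] = 4.3696 km/s.
Second burn Δv₂ = |v₂ − v_a| = 5.664 km/s.
Total Δv = Δv₁ + Δv₂ = 16.37 km/s.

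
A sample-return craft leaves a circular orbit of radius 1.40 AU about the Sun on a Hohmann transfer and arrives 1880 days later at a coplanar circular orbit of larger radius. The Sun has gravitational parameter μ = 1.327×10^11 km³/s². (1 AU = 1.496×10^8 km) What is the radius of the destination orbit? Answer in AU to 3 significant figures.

In km: r₁ = 1.40 × 1.496×10^8 = 2.0944×10^8 km.
Transfer time t = 1880 days = 1.62432×10^8 s, and t = π√(a_t³/μ).
So a_t = (μ t²/π²)^(1/3) = (1.327×10^11 × (1.62432×10^8)² / π²)^(1/3) = 7.0790×10^8 km.
Since a_t = (r₁ + r₂)/2, r₂ = 2a_t − r₁ = 2×7.0790×10^8 − 2.0944×10^8 = 1.20636×10^9 km.
In AU: r₂ = 1.20636×10^9 / 1.496×10^8 = 8.06 AU.

r₂ = 8.06 AU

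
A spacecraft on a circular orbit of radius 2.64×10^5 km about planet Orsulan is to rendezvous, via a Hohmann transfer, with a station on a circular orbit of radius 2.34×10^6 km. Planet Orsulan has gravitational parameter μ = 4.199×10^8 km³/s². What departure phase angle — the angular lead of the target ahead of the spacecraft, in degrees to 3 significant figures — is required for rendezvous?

φ = 105°

The Hohmann ellipse has a_t = (r₁ + r₂)/2 = 1.302×10^6 km.
The half-period of the transfer ellipse is t = π√(a_t³/μ) = 2.278×10^5 s.
The target's mean motion on its circular orbit is ω₂ = √(μ/r₂³) = 5.725×10^-6 rad/s.
Angle swept by the target during transfer: ω₂·t = 1.304 rad = 74.71°.
The spacecraft traverses 180° on the transfer ellipse, so the target must lead by 180° − 74.71° = 105°.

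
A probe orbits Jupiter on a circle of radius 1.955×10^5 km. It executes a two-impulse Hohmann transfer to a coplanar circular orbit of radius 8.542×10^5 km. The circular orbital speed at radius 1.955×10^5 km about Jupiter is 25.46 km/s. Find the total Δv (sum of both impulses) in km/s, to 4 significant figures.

Δv = 11.77 km/s

From the circular-orbit relation v² = μ/r at r = 1.955×10^5 km: μ = v²r = (25.46)² × 1.955×10^5 = 1.26725×10^8 km³/s².
Semi-major axis of the transfer orbit: a_t = (1.955×10^5 + 8.542×10^5)/2 = 5.2485×10^5 km.
Circular speed at r₁: v₁ = √(μ/r₁) = √(1.26725×10^8/1.955×10^5) = 25.46 km/s.
Transfer-orbit speed at r₁ (v² = μ(2/r − 1/a)): v_p = √[μ(2/r₁ − 1/a_t)] = 32.48 km/s.
First burn Δv₁ = |v_p − v₁| = 7.020 km/s.
At r₂, v₂ = √(μ/r₂) = 12.18 km/s.
Transfer-orbit speed at r₂: v_a = √[μ(2/r₂ − 1/a_t)] = 7.434 km/s.
Second burn Δv₂ = |v₂ − v_a| = 4.746 km/s.
Δv = Δv₁ + Δv₂ = 7.020 + 4.746 = 11.77 km/s.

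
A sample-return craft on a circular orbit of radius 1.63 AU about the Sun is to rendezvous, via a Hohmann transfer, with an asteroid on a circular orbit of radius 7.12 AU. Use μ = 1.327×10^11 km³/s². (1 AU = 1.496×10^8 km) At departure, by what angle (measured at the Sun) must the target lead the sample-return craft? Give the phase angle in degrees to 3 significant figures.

φ = 93.3°

In km: r₁ = 1.63 × 1.496×10^8 = 2.43848×10^8 km; r₂ = 7.12 × 1.496×10^8 = 1.065152×10^9 km.
Transfer-ellipse semi-major axis a_t = (r₁ + r₂)/2 = (2.43848×10^8 + 1.065152×10^9)/2 = 6.545×10^8 km.
The half-period of the transfer ellipse is t = π√(a_t³/μ) = 1.4440×10^8 s.
The target's mean motion on its circular orbit is ω₂ = √(μ/r₂³) = 1.0479×10^-8 rad/s.
Angle swept by the target during transfer: ω₂·t = 1.5132 rad = 86.70°.
The sample-return craft traverses 180° on the transfer ellipse, so the target must lead by 180° − 86.70° = 93.3°.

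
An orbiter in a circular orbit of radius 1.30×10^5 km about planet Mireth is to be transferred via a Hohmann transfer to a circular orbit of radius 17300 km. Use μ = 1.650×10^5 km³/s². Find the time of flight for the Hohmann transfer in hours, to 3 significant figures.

t = 42.9 hours

Transfer-ellipse semi-major axis a_t = (r₁ + r₂)/2 = (1.300×10^5 + 17300)/2 = 73650 km.
Transfer time t = π√(a_t³/μ) = π√((73650)³ / 1.650×10^5) = 1.546×10^5 s.
Converting: 1.546×10^5 s ÷ 3600 s/hour = 42.9 hours.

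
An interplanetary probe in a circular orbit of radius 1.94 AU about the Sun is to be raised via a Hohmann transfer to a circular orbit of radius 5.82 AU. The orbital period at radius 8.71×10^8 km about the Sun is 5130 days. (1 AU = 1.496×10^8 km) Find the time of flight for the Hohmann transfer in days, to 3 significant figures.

From Kepler's third law T² = 4π²r³/μ at r = 8.71×10^8 km, T = 5130 days = 5130 × 86400 s = 4.43232×10^8 s: μ = 4π²r³/T² = 1.32786×10^11 km³/s².
In km: r₁ = 1.94 × 1.496×10^8 = 2.90224×10^8 km; r₂ = 5.82 × 1.496×10^8 = 8.70672×10^8 km.
Semi-major axis of the transfer orbit: a_t = (2.90224×10^8 + 8.70672×10^8)/2 = 5.80448×10^8 km.
Half the transfer-orbit period gives t = π√(a_t³/μ) = 1.206×10^8 s.
Converting: 1.206×10^8 s ÷ 86400 s/day = 1400 days.

t = 1400 days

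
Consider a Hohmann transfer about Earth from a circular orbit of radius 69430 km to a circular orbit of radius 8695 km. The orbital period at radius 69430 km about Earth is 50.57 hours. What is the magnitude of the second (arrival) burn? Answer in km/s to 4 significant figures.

Δv₂ = 2.256 km/s

From Kepler's third law T² = 4π²r³/μ at r = 69430 km, T = 50.57 hours = 50.57 × 3600 s = 1.82052×10^5 s: μ = 4π²r³/T² = 3.98667×10^5 km³/s².
The Hohmann ellipse has a_t = (r₁ + r₂)/2 = 39062.5 km.
On the circular orbit at r = 8695 km, v_c = √(μ/r) = 6.771 km/s.
Vis-viva on the transfer ellipse at r = 8695 km gives v_t = √[μ(2/r − 1/a_t)] = 9.027 km/s.
Δv₂ = |v_t − v_c| = |9.027 − 6.771| = 2.256 km/s.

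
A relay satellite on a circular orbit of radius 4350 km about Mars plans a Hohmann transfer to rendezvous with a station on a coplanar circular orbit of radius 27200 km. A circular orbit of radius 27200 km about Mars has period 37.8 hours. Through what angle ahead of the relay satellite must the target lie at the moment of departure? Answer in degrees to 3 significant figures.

φ = 100°

From Kepler's third law T² = 4π²r³/μ at r = 27200 km, T = 37.8 hours = 37.8 × 3600 s = 1.3608×10^5 s: μ = 4π²r³/T² = 42902.0 km³/s².
Semi-major axis of the transfer orbit: a_t = (4350 + 27200)/2 = 15775 km.
The half-period of the transfer ellipse is t = π√(a_t³/μ) = 30051.42 s.
The target's mean motion on its circular orbit is ω₂ = √(μ/r₂³) = 4.617273×10^-5 rad/s.
Angle swept by the target during transfer: ω₂·t = 1.38756 rad = 79.501°.
The relay satellite traverses 180° on the transfer ellipse, so the target must lead by 180° − 79.501° = 100°.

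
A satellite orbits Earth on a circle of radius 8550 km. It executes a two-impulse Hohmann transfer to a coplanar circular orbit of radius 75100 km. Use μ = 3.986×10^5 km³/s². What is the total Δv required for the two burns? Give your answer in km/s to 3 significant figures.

Δv = 3.58 km/s

Semi-major axis of the transfer orbit: a_t = (8550 + 75100)/2 = 41825 km.
Circular speed at r₁: v₁ = √(μ/r₁) = √(3.986×10^5/8550) = 6.8279 km/s.
Transfer-orbit speed at r₁ (vis-viva): v_p = √[μ(2/r₁ − 1/a_t)] = 9.1493 km/s.
First burn Δv₁ = |v_p − v₁| = 2.3214 km/s.
Circular speed at r₂: v₂ = √(μ/r₂) = 2.3038 km/s.
Transfer-orbit speed at r₂: v_a = √[μ(2/r₂ − 1/a_t)] = 1.0416 km/s.
Second burn Δv₂ = |v₂ − v_a| = 1.2622 km/s.
Total Δv = Δv₁ + Δv₂ = 3.584 km/s.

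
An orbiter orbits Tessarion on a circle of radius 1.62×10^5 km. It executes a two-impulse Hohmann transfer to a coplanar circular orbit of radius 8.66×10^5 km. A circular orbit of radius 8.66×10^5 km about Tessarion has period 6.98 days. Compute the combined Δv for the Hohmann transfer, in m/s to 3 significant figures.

Δv = 10200 m/s

From Kepler's third law T² = 4π²r³/μ at r = 8.66×10^5 km, T = 6.98 days = 6.98 × 86400 s = 6.03072×10^5 s: μ = 4π²r³/T² = 7.04977×10^7 km³/s².
Semi-major axis of the transfer orbit: a_t = (1.620×10^5 + 8.660×10^5)/2 = 5.140×10^5 km.
At r₁ the circular-orbit speed is v₁ = √(μ/r₁) = 20.8608 km/s.
Transfer-orbit speed at r₁ (vis-viva equation): v_p = √[μ(2/r₁ − 1/a_t)] = 27.0774 km/s.
First burn Δv₁ = |v_p − v₁| = 6.217 km/s.
At r₂, v₂ = √(μ/r₂) = 9.0225 km/s.
Transfer-orbit speed at r₂: v_a = √[μ(2/r₂ − 1/a_t)] = 5.0653 km/s.
Second burn Δv₂ = |v₂ − v_a| = 3.957 km/s.
Δv = Δv₁ + Δv₂ = 6.217 + 3.957 = 10.17 km/s.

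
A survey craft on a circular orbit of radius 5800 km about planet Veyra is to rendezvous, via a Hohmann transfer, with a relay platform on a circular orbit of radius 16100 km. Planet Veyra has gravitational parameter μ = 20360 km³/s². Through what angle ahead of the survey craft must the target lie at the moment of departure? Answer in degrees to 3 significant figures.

φ = 79.0°

The Hohmann ellipse has a_t = (r₁ + r₂)/2 = 10950 km.
Transfer time t = π√(a_t³/μ) = 25230 s.
The target's mean motion on its circular orbit is ω₂ = √(μ/r₂³) = 6.985×10^-5 rad/s.
Angle swept by the target during transfer: ω₂·t = 1.762 rad = 101.0°.
The survey craft traverses 180° on the transfer ellipse, so the target must lead by 180° − 101.0° = 79.0°.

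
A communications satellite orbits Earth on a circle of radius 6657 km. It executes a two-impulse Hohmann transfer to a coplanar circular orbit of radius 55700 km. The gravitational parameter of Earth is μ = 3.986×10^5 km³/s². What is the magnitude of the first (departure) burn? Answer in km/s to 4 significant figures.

Δv₁ = 2.605 km/s

Transfer-ellipse semi-major axis a_t = (r₁ + r₂)/2 = (6657 + 55700)/2 = 31178.5 km.
On the circular orbit at r = 6657 km, v_c = √(μ/r) = 7.7380 km/s.
Vis-viva on the transfer ellipse at r = 6657 km gives v_t = √[μ(2/r − 1/a_t)] = 10.343 km/s.
Δv₁ = |v_t − v_c| = |10.343 − 7.7380| = 2.605 km/s.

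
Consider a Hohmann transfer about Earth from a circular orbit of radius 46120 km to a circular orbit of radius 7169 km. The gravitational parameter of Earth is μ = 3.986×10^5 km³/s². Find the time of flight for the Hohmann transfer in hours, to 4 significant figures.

The Hohmann ellipse has a_t = (r₁ + r₂)/2 = 26644.5 km.
By Kepler's third law the transfer-orbit period is T = 2π√(a_t³/μ), so t = T/2 = 21642 s.
Converting: 21642 s ÷ 3600 s/hour = 6.012 hours.

t = 6.012 hours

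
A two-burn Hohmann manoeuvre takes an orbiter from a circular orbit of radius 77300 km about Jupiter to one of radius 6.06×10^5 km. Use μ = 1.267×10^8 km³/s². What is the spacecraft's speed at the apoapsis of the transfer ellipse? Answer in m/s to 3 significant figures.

v = 6880 m/s

The Hohmann ellipse has a_t = (r₁ + r₂)/2 = 3.4165×10^5 km.
The apoapsis of the transfer ellipse is at r = 6.060×10^5 km.
Vis-viva: v = √[μ(2/r − 1/a_t)] = √[1.267×10^8 × (2/6.060×10^5 − 1/3.4165×10^5)] = 6.878 km/s.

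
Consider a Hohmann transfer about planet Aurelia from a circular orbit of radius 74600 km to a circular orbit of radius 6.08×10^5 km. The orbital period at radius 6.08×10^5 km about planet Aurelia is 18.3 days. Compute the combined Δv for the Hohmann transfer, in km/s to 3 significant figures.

From Kepler's third law T² = 4π²r³/μ at r = 6.08×10^5 km, T = 18.3 days = 18.3 × 86400 s = 1.58112×10^6 s: μ = 4π²r³/T² = 3.54928×10^6 km³/s².
Semi-major axis of the transfer orbit: a_t = (74600 + 6.080×10^5)/2 = 3.413×10^5 km.
Circular speed at r₁: v₁ = √(μ/r₁) = √(3.54928×10^6/74600) = 6.89765 km/s.
Transfer-orbit speed at r₁ (vis-viva equation): v_p = √[μ(2/r₁ − 1/a_t)] = 9.20629 km/s.
First burn Δv₁ = |v_p − v₁| = 2.3086 km/s.
At r₂, v₂ = √(μ/r₂) = 2.4161 km/s.
Transfer-orbit speed at r₂: v_a = √[μ(2/r₂ − 1/a_t)] = 1.1296 km/s.
Second burn Δv₂ = |v₂ − v_a| = 1.2865 km/s.
Total Δv = Δv₁ + Δv₂ = 3.595 km/s.

Δv = 3.60 km/s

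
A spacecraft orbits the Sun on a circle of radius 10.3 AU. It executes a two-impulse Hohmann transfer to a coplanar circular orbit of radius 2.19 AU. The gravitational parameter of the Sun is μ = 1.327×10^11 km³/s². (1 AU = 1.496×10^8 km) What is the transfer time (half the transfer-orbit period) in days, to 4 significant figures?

In km: r₁ = 10.3 × 1.496×10^8 = 1.54088×10^9 km; r₂ = 2.19 × 1.496×10^8 = 3.27624×10^8 km.
Semi-major axis of the transfer orbit: a_t = (1.54088×10^9 + 3.27624×10^8)/2 = 9.34252×10^8 km.
By Kepler's third law the transfer-orbit period is T = 2π√(a_t³/μ), so t = T/2 = 2.4627×10^8 s.
Converting: 2.4627×10^8 s ÷ 86400 s/day = 2850 days.

t = 2850 days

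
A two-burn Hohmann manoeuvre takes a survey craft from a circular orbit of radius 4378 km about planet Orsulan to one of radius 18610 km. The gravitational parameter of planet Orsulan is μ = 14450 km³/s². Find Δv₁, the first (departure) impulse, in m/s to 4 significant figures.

Δv₁ = 495.0 m/s

Semi-major axis of the transfer orbit: a_t = (4378 + 18610)/2 = 11494 km.
Circular speed at r = 4378 km: v_c = √(μ/r) = 1.817 km/s.
Vis-viva on the transfer ellipse at r = 4378 km gives v_t = √[μ(2/r − 1/a_t)] = 2.312 km/s.
Δv₁ = |v_t − v_c| = |2.312 − 1.817| = 0.4950 km/s.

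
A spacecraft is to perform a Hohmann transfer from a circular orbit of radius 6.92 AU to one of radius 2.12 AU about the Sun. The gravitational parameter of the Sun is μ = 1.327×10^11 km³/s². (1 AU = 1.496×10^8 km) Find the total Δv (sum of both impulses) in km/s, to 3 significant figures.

In km: r₁ = 6.92 × 1.496×10^8 = 1.035232×10^9 km; r₂ = 2.12 × 1.496×10^8 = 3.17152×10^8 km.
Semi-major axis of the transfer orbit: a_t = (1.035232×10^9 + 3.17152×10^8)/2 = 6.76192×10^8 km.
Circular speed at r₁: v₁ = √(μ/r₁) = √(1.327×10^11/1.035232×10^9) = 11.322 km/s.
Transfer-orbit speed at r₁ (v² = μ(2/r − 1/a)): v_a = √[μ(2/r₁ − 1/a_t)] = 7.7538 km/s.
First burn Δv₁ = |v_a − v₁| = 3.568 km/s.
Circular speed at r₂: v₂ = √(μ/r₂) = 20.455 km/s.
Transfer-orbit speed at r₂: v_p = √[μ(2/r₂ − 1/a_t)] = 25.310 km/s.
Second burn Δv₂ = |v₂ − v_p| = 4.855 km/s.
Total Δv = Δv₁ + Δv₂ = 8.423 km/s.

Δv = 8.42 km/s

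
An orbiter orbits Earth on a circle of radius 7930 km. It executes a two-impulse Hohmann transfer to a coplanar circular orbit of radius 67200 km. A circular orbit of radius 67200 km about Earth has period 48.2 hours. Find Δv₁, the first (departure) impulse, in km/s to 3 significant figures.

Δv₁ = 2.39 km/s

From Kepler's third law T² = 4π²r³/μ at r = 67200 km, T = 48.2 hours = 48.2 × 3600 s = 1.7352×10^5 s: μ = 4π²r³/T² = 3.97895×10^5 km³/s².
Transfer-ellipse semi-major axis a_t = (r₁ + r₂)/2 = (7930 + 67200)/2 = 37565 km.
Circular speed at r = 7930 km: v_c = √(μ/r) = 7.083 km/s.
Vis-viva on the transfer ellipse at r = 7930 km gives v_t = √[μ(2/r − 1/a_t)] = 9.474 km/s.
Δv₁ = |v_t − v_c| = |9.474 − 7.083| = 2.391 km/s.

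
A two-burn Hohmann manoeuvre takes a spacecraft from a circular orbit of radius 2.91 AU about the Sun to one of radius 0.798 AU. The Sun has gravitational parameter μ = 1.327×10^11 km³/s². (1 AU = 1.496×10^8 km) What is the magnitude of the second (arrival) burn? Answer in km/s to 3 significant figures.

In km: r₁ = 2.91 × 1.496×10^8 = 4.35336×10^8 km; r₂ = 0.798 × 1.496×10^8 = 1.193808×10^8 km.
Transfer-ellipse semi-major axis a_t = (r₁ + r₂)/2 = (4.35336×10^8 + 1.193808×10^8)/2 = 2.773584×10^8 km.
Circular speed at r = 1.193808×10^8 km: v_c = √(μ/r) = 33.3402 km/s.
Transfer-orbit speed at the same r (vis-viva, a = a_t): v_t = √[μ(2/r − 1/a_t)] = 41.7696 km/s.
Δv₂ = |v_t − v_c| = |41.7696 − 33.3402| = 8.429 km/s.

Δv₂ = 8.43 km/s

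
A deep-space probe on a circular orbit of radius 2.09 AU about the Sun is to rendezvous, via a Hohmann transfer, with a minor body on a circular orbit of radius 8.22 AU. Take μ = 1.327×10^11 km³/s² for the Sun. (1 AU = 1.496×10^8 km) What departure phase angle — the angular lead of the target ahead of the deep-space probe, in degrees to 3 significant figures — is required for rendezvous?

φ = 90.6°

In km: r₁ = 2.09 × 1.496×10^8 = 3.12664×10^8 km; r₂ = 8.22 × 1.496×10^8 = 1.229712×10^9 km.
The Hohmann ellipse has a_t = (r₁ + r₂)/2 = 7.71188×10^8 km.
Transfer time t = π√(a_t³/μ) = 1.8469×10^8 s.
Target angular speed ω₂ = √(μ/r₂³) = 8.4475×10^-9 rad/s.
Angle swept by the target during transfer: ω₂·t = 1.5602 rad = 89.39°.
Arrival is 180° from departure on the ellipse, so φ = 180° − 89.39° = 90.6°.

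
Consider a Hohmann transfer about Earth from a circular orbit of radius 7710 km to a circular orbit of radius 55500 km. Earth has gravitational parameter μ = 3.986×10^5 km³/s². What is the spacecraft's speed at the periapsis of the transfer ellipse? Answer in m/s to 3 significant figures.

v = 9530 m/s

The Hohmann ellipse has a_t = (r₁ + r₂)/2 = 31605 km.
At periapsis, r = 7710 km.
Vis-viva: v = √[μ(2/r − 1/a_t)] = √[3.986×10^5 × (2/7710 − 1/31605)] = 9.528 km/s.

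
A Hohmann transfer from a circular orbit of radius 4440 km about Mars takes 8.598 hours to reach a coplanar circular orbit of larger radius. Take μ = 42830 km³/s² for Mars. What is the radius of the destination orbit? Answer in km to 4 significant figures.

Transfer time t = 8.598 hours = 30952.8 s, and t = π√(a_t³/μ).
So a_t = (μ t²/π²)^(1/3) = (42830 × (30952.8)² / π²)^(1/3) = 16080 km.
Since a_t = (r₁ + r₂)/2, r₂ = 2a_t − r₁ = 2×16080 − 4440 = 27720 km.

r₂ = 27720 km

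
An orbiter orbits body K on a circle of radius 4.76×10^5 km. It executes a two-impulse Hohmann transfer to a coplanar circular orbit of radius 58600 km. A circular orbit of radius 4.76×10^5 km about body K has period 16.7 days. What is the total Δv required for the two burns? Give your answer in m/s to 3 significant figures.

From Kepler's third law T² = 4π²r³/μ at r = 4.76×10^5 km, T = 16.7 days = 16.7 × 86400 s = 1.44288×10^6 s: μ = 4π²r³/T² = 2.04513×10^6 km³/s².
Semi-major axis of the transfer orbit: a_t = (4.760×10^5 + 58600)/2 = 2.673×10^5 km.
Circular speed at r₁: v₁ = √(μ/r₁) = √(2.04513×10^6/4.760×10^5) = 2.0728 km/s.
On the transfer ellipse at r₁, vis-viva equation gives v_a = √[μ(2/r₁ − 1/a_t)] = 0.97052 km/s.
First burn Δv₁ = |v_a − v₁| = 1.102 km/s.
Circular speed at r₂: v₂ = √(μ/r₂) = 5.9076 km/s.
Transfer-orbit speed at r₂: v_p = √[μ(2/r₂ − 1/a_t)] = 7.8834 km/s.
Second burn Δv₂ = |v₂ − v_p| = 1.976 km/s.
Δv = Δv₁ + Δv₂ = 1.102 + 1.976 = 3.078 km/s.

Δv = 3080 m/s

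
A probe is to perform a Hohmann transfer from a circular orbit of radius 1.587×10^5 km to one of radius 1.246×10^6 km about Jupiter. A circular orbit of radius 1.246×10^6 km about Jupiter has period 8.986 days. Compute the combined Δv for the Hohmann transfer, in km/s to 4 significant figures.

From Kepler's third law T² = 4π²r³/μ at r = 1.246×10^6 km, T = 8.986 days = 8.986 × 86400 s = 7.763904×10^5 s: μ = 4π²r³/T² = 1.26693×10^8 km³/s².
Semi-major axis of the transfer orbit: a_t = (1.587×10^5 + 1.246×10^6)/2 = 7.0235×10^5 km.
Circular speed at r₁: v₁ = √(μ/r₁) = √(1.26693×10^8/1.587×10^5) = 28.2545 km/s.
On the transfer ellipse at r₁, v² = μ(2/r − 1/a) gives v_p = √[μ(2/r₁ − 1/a_t)] = 37.6331 km/s.
First burn Δv₁ = |v_p − v₁| = 9.379 km/s.
At r₂, v₂ = √(μ/r₂) = 10.0836 km/s.
Transfer-orbit speed at r₂: v_a = √[μ(2/r₂ − 1/a_t)] = 4.79324 km/s.
Second burn Δv₂ = |v₂ − v_a| = 5.290 km/s.
Total Δv = Δv₁ + Δv₂ = 14.67 km/s.

Δv = 14.67 km/s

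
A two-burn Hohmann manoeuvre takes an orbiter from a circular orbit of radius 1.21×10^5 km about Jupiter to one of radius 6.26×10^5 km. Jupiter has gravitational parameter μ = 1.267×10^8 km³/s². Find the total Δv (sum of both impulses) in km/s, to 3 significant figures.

The Hohmann ellipse has a_t = (r₁ + r₂)/2 = 3.735×10^5 km.
Circular speed at r₁: v₁ = √(μ/r₁) = √(1.267×10^8/1.210×10^5) = 32.359 km/s.
On the transfer ellipse at r₁, v² = μ(2/r − 1/a) gives v_p = √[μ(2/r₁ − 1/a_t)] = 41.893 km/s.
First burn Δv₁ = |v_p − v₁| = 9.534 km/s.
Circular speed at r₂: v₂ = √(μ/r₂) = 14.2266 km/s.
Transfer-orbit speed at r₂: v_a = √[μ(2/r₂ − 1/a_t)] = 8.09745 km/s.
Second burn Δv₂ = |v₂ − v_a| = 6.129 km/s.
Total Δv = Δv₁ + Δv₂ = 15.66 km/s.

Δv = 15.7 km/s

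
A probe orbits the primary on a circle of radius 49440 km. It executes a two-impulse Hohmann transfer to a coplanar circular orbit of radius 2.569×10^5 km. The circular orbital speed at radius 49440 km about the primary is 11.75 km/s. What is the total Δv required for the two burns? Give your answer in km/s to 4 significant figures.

From the circular-orbit relation v² = μ/r at r = 49440 km: μ = v²r = (11.75)² × 49440 = 6.82581×10^6 km³/s².
The Hohmann ellipse has a_t = (r₁ + r₂)/2 = 1.5317×10^5 km.
At r₁ the circular-orbit speed is v₁ = √(μ/r₁) = 11.750 km/s.
On the transfer ellipse at r₁, vis-viva equation gives v_p = √[μ(2/r₁ − 1/a_t)] = 15.217 km/s.
First burn Δv₁ = |v_p − v₁| = 3.467 km/s.
Circular speed at r₂: v₂ = √(μ/r₂) = 5.155 km/s.
Transfer-orbit speed at r₂: v_a = √[μ(2/r₂ − 1/a_t)] = 2.929 km/s.
Second burn Δv₂ = |v₂ − v_a| = 2.226 km/s.
Δv = Δv₁ + Δv₂ = 3.467 + 2.226 = 5.693 km/s.

Δv = 5.693 km/s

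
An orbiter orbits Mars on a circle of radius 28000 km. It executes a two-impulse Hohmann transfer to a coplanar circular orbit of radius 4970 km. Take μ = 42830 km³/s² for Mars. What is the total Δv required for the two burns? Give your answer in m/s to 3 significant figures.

Δv = 1450 m/s

Semi-major axis of the transfer orbit: a_t = (28000 + 4970)/2 = 16485 km.
At r₁ the circular-orbit speed is v₁ = √(μ/r₁) = 1.2368 km/s.
Transfer-orbit speed at r₁ (vis-viva equation): v_a = √[μ(2/r₁ − 1/a_t)] = 0.67909 km/s.
First burn Δv₁ = |v_a − v₁| = 0.5577 km/s.
At r₂, v₂ = √(μ/r₂) = 2.9356 km/s.
Transfer-orbit speed at r₂: v_p = √[μ(2/r₂ − 1/a_t)] = 3.8259 km/s.
Second burn Δv₂ = |v₂ − v_p| = 0.8903 km/s.
Total Δv = Δv₁ + Δv₂ = 1.448 km/s.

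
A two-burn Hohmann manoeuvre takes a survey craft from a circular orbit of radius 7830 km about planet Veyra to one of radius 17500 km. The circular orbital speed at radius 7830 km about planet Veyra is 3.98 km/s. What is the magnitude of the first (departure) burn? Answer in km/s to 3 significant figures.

Δv₁ = 0.698 km/s

From the circular-orbit relation v² = μ/r at r = 7830 km: μ = v²r = (3.98)² × 7830 = 1.24030×10^5 km³/s².
Semi-major axis of the transfer orbit: a_t = (7830 + 17500)/2 = 12665 km.
Circular speed at r = 7830 km: v_c = √(μ/r) = 3.9800 km/s.
Vis-viva on the transfer ellipse at r = 7830 km gives v_t = √[μ(2/r − 1/a_t)] = 4.6784 km/s.
Δv₁ = |v_t − v_c| = |4.6784 − 3.9800| = 0.6984 km/s.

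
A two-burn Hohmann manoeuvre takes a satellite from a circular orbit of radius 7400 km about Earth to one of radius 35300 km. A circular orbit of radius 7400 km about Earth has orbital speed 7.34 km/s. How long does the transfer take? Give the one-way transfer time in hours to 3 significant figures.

t = 4.31 hours

From the circular-orbit relation v² = μ/r at r = 7400 km: μ = v²r = (7.34)² × 7400 = 3.98679×10^5 km³/s².
Semi-major axis of the transfer orbit: a_t = (7400 + 35300)/2 = 21350 km.
Transfer time t = π√(a_t³/μ) = π√((21350)³ / 3.98679×10^5) = 15520 s.
Converting: 15520 s ÷ 3600 s/hour = 4.31 hours.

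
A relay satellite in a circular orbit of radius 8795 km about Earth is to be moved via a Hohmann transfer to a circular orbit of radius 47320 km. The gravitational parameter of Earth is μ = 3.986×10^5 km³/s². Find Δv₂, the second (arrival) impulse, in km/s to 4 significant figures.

Transfer-ellipse semi-major axis a_t = (r₁ + r₂)/2 = (8795 + 47320)/2 = 28057.5 km.
On the circular orbit at r = 47320 km, v_c = √(μ/r) = 2.902 km/s.
Vis-viva on the transfer ellipse at r = 47320 km gives v_t = √[μ(2/r − 1/a_t)] = 1.625 km/s.
Δv₂ = |v_t − v_c| = |1.625 − 2.902| = 1.277 km/s.

Δv₂ = 1.277 km/s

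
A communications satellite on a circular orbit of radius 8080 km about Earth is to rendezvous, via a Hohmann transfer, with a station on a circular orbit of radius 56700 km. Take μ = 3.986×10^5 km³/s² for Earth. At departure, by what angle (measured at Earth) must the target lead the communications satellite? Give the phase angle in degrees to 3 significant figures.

The Hohmann ellipse has a_t = (r₁ + r₂)/2 = 32390 km.
The half-period of the transfer ellipse is t = π√(a_t³/μ) = 29007 s.
The target's mean motion on its circular orbit is ω₂ = √(μ/r₂³) = 4.6762×10^-5 rad/s.
Angle swept by the target during transfer: ω₂·t = 1.3564 rad = 77.72°.
The communications satellite traverses 180° on the transfer ellipse, so the target must lead by 180° − 77.72° = 102°.

φ = 102°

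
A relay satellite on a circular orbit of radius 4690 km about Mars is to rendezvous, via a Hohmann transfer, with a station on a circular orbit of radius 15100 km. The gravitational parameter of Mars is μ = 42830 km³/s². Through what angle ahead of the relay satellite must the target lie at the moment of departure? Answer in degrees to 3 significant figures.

The Hohmann ellipse has a_t = (r₁ + r₂)/2 = 9895 km.
Transfer time t = π√(a_t³/μ) = 14942 s.
The target's mean motion on its circular orbit is ω₂ = √(μ/r₂³) = 1.1153×10^-4 rad/s.
Angle swept by the target during transfer: ω₂·t = 1.6665 rad = 95.48°.
The relay satellite traverses 180° on the transfer ellipse, so the target must lead by 180° − 95.48° = 84.5°.

φ = 84.5°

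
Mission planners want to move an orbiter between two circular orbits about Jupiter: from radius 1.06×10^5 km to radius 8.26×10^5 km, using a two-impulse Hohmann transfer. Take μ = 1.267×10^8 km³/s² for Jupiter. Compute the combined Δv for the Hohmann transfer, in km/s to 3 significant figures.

The Hohmann ellipse has a_t = (r₁ + r₂)/2 = 4.660×10^5 km.
Circular speed at r₁: v₁ = √(μ/r₁) = √(1.267×10^8/1.060×10^5) = 34.573 km/s.
On the transfer ellipse at r₁, vis-viva gives v_p = √[μ(2/r₁ − 1/a_t)] = 46.029 km/s.
First burn Δv₁ = |v_p − v₁| = 11.456 km/s.
Circular speed at r₂: v₂ = √(μ/r₂) = 12.3851 km/s.
Transfer-orbit speed at r₂: v_a = √[μ(2/r₂ − 1/a_t)] = 5.90688 km/s.
Second burn Δv₂ = |v₂ − v_a| = 6.4782 km/s.
Δv = Δv₁ + Δv₂ = 11.456 + 6.4782 = 17.93 km/s.

Δv = 17.9 km/s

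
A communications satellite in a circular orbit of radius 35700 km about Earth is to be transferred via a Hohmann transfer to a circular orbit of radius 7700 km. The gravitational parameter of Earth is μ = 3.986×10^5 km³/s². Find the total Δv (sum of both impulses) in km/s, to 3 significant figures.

The Hohmann ellipse has a_t = (r₁ + r₂)/2 = 21700 km.
Circular speed at r₁: v₁ = √(μ/r₁) = √(3.986×10^5/35700) = 3.341 km/s.
Transfer-orbit speed at r₁ (vis-viva equation): v_a = √[μ(2/r₁ − 1/a_t)] = 1.990 km/s.
First burn Δv₁ = |v_a − v₁| = 1.351 km/s.
At r₂, v₂ = √(μ/r₂) = 7.19488 km/s.
Transfer-orbit speed at r₂: v_p = √[μ(2/r₂ − 1/a_t)] = 9.22842 km/s.
Second burn Δv₂ = |v₂ − v_p| = 2.034 km/s.
Δv = Δv₁ + Δv₂ = 1.351 + 2.034 = 3.385 km/s.

Δv = 3.38 km/s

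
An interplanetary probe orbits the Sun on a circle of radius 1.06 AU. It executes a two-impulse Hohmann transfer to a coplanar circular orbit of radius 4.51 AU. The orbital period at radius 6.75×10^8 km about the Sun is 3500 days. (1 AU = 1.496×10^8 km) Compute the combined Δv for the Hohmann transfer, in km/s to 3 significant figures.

From Kepler's third law T² = 4π²r³/μ at r = 6.75×10^8 km, T = 3500 days = 3500 × 86400 s = 3.024×10^8 s: μ = 4π²r³/T² = 1.32772×10^11 km³/s².
In km: r₁ = 1.06 × 1.496×10^8 = 1.58576×10^8 km; r₂ = 4.51 × 1.496×10^8 = 6.74696×10^8 km.
The Hohmann ellipse has a_t = (r₁ + r₂)/2 = 4.16636×10^8 km.
At r₁ the circular-orbit speed is v₁ = √(μ/r₁) = 28.93577 km/s.
Transfer-orbit speed at r₁ (vis-viva): v_p = √[μ(2/r₁ − 1/a_t)] = 36.82228 km/s.
First burn Δv₁ = |v_p − v₁| = 7.887 km/s.
Circular speed at r₂: v₂ = √(μ/r₂) = 14.0281 km/s.
Transfer-orbit speed at r₂: v_a = √[μ(2/r₂ − 1/a_t)] = 8.65446 km/s.
Second burn Δv₂ = |v₂ − v_a| = 5.374 km/s.
Δv = Δv₁ + Δv₂ = 7.887 + 5.374 = 13.26 km/s.

Δv = 13.3 km/s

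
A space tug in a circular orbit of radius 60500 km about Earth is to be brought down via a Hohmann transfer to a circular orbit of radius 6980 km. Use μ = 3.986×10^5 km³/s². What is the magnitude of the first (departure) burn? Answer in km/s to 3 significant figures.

Transfer-ellipse semi-major axis a_t = (r₁ + r₂)/2 = (60500 + 6980)/2 = 33740 km.
Circular speed at r = 60500 km: v_c = √(μ/r) = 2.5668 km/s.
Transfer-orbit speed at the same r (vis-viva, a = a_t): v_t = √[μ(2/r − 1/a_t)] = 1.1675 km/s.
Δv₁ = |v_t − v_c| = |1.1675 − 2.5668| = 1.399 km/s.

Δv₁ = 1.40 km/s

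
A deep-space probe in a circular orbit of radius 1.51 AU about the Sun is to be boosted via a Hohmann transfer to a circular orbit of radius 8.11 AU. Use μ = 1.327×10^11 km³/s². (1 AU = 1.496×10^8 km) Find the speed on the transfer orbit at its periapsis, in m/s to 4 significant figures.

v = 31470 m/s

In km: r₁ = 1.51 × 1.496×10^8 = 2.25896×10^8 km; r₂ = 8.11 × 1.496×10^8 = 1.213256×10^9 km.
Semi-major axis of the transfer orbit: a_t = (2.25896×10^8 + 1.213256×10^9)/2 = 7.19576×10^8 km.
The periapsis of the transfer ellipse is at r = 2.25896×10^8 km.
Applying v² = μ(2/r − 1/a_t): v = 31.47 km/s.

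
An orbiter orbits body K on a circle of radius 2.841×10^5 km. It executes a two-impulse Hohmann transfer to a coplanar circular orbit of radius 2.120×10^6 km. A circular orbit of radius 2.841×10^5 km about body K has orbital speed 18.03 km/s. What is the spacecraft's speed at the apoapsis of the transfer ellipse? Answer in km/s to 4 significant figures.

v = 3.209 km/s

From the circular-orbit relation v² = μ/r at r = 2.841×10^5 km: μ = v²r = (18.03)² × 2.841×10^5 = 9.23555×10^7 km³/s².
Transfer-ellipse semi-major axis a_t = (r₁ + r₂)/2 = (2.841×10^5 + 2.120×10^6)/2 = 1.20205×10^6 km.
At apoapsis, r = 2.120×10^6 km.
Vis-viva: v = √[μ(2/r − 1/a_t)] = √[9.23555×10^7 × (2/2.120×10^6 − 1/1.20205×10^6)] = 3.209 km/s.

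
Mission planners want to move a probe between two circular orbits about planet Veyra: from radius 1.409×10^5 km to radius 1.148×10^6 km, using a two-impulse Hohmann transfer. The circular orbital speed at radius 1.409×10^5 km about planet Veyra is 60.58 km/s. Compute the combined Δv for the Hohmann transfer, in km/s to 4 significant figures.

From the circular-orbit relation v² = μ/r at r = 1.409×10^5 km: μ = v²r = (60.58)² × 1.409×10^5 = 5.17094×10^8 km³/s².
Transfer-ellipse semi-major axis a_t = (r₁ + r₂)/2 = (1.409×10^5 + 1.148×10^6)/2 = 6.4445×10^5 km.
At r₁ the circular-orbit speed is v₁ = √(μ/r₁) = 60.58 km/s.
On the transfer ellipse at r₁, vis-viva gives v_p = √[μ(2/r₁ − 1/a_t)] = 80.85 km/s.
First burn Δv₁ = |v_p − v₁| = 20.27 km/s.
Circular speed at r₂: v₂ = √(μ/r₂) = 21.22 km/s.
Transfer-orbit speed at r₂: v_a = √[μ(2/r₂ − 1/a_t)] = 9.924 km/s.
Second burn Δv₂ = |v₂ − v_a| = 11.30 km/s.
Δv = Δv₁ + Δv₂ = 20.27 + 11.30 = 31.57 km/s.

Δv = 31.57 km/s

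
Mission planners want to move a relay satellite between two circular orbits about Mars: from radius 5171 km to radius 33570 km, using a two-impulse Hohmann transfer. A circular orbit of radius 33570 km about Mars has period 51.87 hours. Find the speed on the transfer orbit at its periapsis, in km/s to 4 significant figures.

v = 3.789 km/s

From Kepler's third law T² = 4π²r³/μ at r = 33570 km, T = 51.87 hours = 51.87 × 3600 s = 1.86732×10^5 s: μ = 4π²r³/T² = 42832.8 km³/s².
Semi-major axis of the transfer orbit: a_t = (5171 + 33570)/2 = 19370.5 km.
At periapsis, r = 5171 km.
Applying v² = μ(2/r − 1/a_t): v = 3.789 km/s.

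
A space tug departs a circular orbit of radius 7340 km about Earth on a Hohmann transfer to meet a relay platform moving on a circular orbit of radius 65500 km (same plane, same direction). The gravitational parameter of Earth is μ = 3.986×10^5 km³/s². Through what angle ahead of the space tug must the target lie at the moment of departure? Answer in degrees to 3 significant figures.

Transfer-ellipse semi-major axis a_t = (r₁ + r₂)/2 = (7340 + 65500)/2 = 36420 km.
Transfer time t = π√(a_t³/μ) = 34585.3 s.
The target's mean motion on its circular orbit is ω₂ = √(μ/r₂³) = 3.76623×10^-5 rad/s.
Angle swept by the target during transfer: ω₂·t = 1.3026 rad = 74.63°.
The space tug traverses 180° on the transfer ellipse, so the target must lead by 180° − 74.63° = 105°.

φ = 105°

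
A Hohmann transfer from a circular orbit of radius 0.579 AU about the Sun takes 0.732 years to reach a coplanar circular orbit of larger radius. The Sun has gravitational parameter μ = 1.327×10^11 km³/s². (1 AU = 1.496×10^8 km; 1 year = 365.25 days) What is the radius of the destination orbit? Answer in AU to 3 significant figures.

r₂ = 2.00 AU

In km: r₁ = 0.579 × 1.496×10^8 = 8.66184×10^7 km.
Transfer time t = 0.732 years × 365.25 × 86400 s = 2.31001632×10^7 s, and t = π√(a_t³/μ).
So a_t = (μ t²/π²)^(1/3) = (1.327×10^11 × (2.31001632×10^7)² / π²)^(1/3) = 1.9287×10^8 km.
Since a_t = (r₁ + r₂)/2, r₂ = 2a_t − r₁ = 2×1.9287×10^8 − 8.66184×10^7 = 2.991216×10^8 km.
In AU: r₂ = 2.991216×10^8 / 1.496×10^8 = 2.00 AU.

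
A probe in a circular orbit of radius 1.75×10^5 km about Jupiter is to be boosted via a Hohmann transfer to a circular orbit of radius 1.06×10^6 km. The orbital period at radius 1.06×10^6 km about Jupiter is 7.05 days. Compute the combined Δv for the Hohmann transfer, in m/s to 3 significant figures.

Δv = 13500 m/s

From Kepler's third law T² = 4π²r³/μ at r = 1.06×10^6 km, T = 7.05 days = 7.05 × 86400 s = 6.0912×10^5 s: μ = 4π²r³/T² = 1.26728×10^8 km³/s².
Transfer-ellipse semi-major axis a_t = (r₁ + r₂)/2 = (1.750×10^5 + 1.060×10^6)/2 = 6.175×10^5 km.
At r₁ the circular-orbit speed is v₁ = √(μ/r₁) = 26.910 km/s.
Transfer-orbit speed at r₁ (vis-viva equation): v_p = √[μ(2/r₁ − 1/a_t)] = 35.257 km/s.
First burn Δv₁ = |v_p − v₁| = 8.347 km/s.
Circular speed at r₂: v₂ = √(μ/r₂) = 10.934 km/s.
Transfer-orbit speed at r₂: v_a = √[μ(2/r₂ − 1/a_t)] = 5.8208 km/s.
Second burn Δv₂ = |v₂ − v_a| = 5.113 km/s.
Δv = Δv₁ + Δv₂ = 8.347 + 5.113 = 13.46 km/s.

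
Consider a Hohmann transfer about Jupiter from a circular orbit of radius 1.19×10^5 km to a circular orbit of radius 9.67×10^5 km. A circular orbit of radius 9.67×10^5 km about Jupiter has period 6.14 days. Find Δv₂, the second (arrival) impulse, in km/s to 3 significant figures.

Δv₂ = 6.09 km/s

From Kepler's third law T² = 4π²r³/μ at r = 9.67×10^5 km, T = 6.14 days = 6.14 × 86400 s = 5.30496×10^5 s: μ = 4π²r³/T² = 1.26845×10^8 km³/s².
Transfer-ellipse semi-major axis a_t = (r₁ + r₂)/2 = (1.190×10^5 + 9.670×10^5)/2 = 5.430×10^5 km.
On the circular orbit at r = 9.670×10^5 km, v_c = √(μ/r) = 11.453 km/s.
Vis-viva on the transfer ellipse at r = 9.670×10^5 km gives v_t = √[μ(2/r − 1/a_t)] = 5.3616 km/s.
Δv₂ = |v_t − v_c| = |5.3616 − 11.453| = 6.091 km/s.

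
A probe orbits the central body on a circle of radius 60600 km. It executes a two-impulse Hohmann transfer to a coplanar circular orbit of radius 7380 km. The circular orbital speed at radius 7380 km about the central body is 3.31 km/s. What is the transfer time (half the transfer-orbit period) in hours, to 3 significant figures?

t = 19.2 hours

From the circular-orbit relation v² = μ/r at r = 7380 km: μ = v²r = (3.31)² × 7380 = 80856.0 km³/s².
Transfer-ellipse semi-major axis a_t = (r₁ + r₂)/2 = (60600 + 7380)/2 = 33990 km.
Half the transfer-orbit period gives t = π√(a_t³/μ) = 69230 s.
Converting: 69230 s ÷ 3600 s/hour = 19.2 hours.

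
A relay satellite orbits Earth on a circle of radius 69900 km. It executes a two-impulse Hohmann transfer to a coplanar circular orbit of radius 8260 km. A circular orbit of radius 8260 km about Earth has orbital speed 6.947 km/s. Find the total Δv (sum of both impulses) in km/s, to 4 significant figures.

Δv = 3.634 km/s

From the circular-orbit relation v² = μ/r at r = 8260 km: μ = v²r = (6.947)² × 8260 = 3.98634×10^5 km³/s².
Semi-major axis of the transfer orbit: a_t = (69900 + 8260)/2 = 39080 km.
Circular speed at r₁: v₁ = √(μ/r₁) = √(3.98634×10^5/69900) = 2.388 km/s.
Transfer-orbit speed at r₁ (vis-viva equation): v_a = √[μ(2/r₁ − 1/a_t)] = 1.098 km/s.
First burn Δv₁ = |v_a − v₁| = 1.290 km/s.
At r₂, v₂ = √(μ/r₂) = 6.947 km/s.
Transfer-orbit speed at r₂: v_p = √[μ(2/r₂ − 1/a_t)] = 9.291 km/s.
Second burn Δv₂ = |v₂ − v_p| = 2.344 km/s.
Δv = Δv₁ + Δv₂ = 1.290 + 2.344 = 3.634 km/s.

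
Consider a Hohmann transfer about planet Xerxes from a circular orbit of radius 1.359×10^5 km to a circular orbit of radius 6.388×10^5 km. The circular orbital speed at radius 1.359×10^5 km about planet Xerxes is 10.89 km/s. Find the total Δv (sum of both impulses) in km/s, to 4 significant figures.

Δv = 5.143 km/s

From the circular-orbit relation v² = μ/r at r = 1.359×10^5 km: μ = v²r = (10.89)² × 1.359×10^5 = 1.61167×10^7 km³/s².
Semi-major axis of the transfer orbit: a_t = (1.359×10^5 + 6.388×10^5)/2 = 3.8735×10^5 km.
At r₁ the circular-orbit speed is v₁ = √(μ/r₁) = 10.890 km/s.
Transfer-orbit speed at r₁ (vis-viva): v_p = √[μ(2/r₁ − 1/a_t)] = 13.985 km/s.
First burn Δv₁ = |v_p − v₁| = 3.095 km/s.
At r₂, v₂ = √(μ/r₂) = 5.023 km/s.
Transfer-orbit speed at r₂: v_a = √[μ(2/r₂ − 1/a_t)] = 2.975 km/s.
Second burn Δv₂ = |v₂ − v_a| = 2.048 km/s.
Total Δv = Δv₁ + Δv₂ = 5.143 km/s.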